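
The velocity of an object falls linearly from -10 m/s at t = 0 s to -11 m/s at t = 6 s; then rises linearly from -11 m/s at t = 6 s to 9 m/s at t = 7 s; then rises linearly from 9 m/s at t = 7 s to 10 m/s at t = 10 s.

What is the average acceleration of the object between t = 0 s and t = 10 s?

Average acceleration = Δv/Δt = (10 − -10)/(10 − 0) = 2 m/s².

2 m/s²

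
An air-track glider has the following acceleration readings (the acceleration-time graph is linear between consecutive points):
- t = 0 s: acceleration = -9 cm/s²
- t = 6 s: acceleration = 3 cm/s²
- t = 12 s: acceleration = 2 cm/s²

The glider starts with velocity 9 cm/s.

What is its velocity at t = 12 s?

Δv equals the area under the a-t graph; then v = v₀ + Δv.
0–6 s: ½(-9 + 3)(6) = -18 cm/s
6–12 s: ½(3 + 2)(6) = 15 cm/s
Δv = -3 cm/s, so v(12) = 9 + (-3) = 6 cm/s.

6 cm/s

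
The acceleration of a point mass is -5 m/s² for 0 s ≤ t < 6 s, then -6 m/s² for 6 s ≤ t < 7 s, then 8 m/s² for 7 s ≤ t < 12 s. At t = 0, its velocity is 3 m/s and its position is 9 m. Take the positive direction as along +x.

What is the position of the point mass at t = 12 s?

-158 m

On each constant-a segment, Δv = aΔt and Δx = v₀Δt + ½aΔt²; chain segment to segment.
0–6 s: v starts 3 m/s; Δx = 3·6 + ½·-5·6² = -72 m; v ends -27 m/s.
6–7 s: v starts -27 m/s; Δx = -27·1 + ½·-6·1² = -30 m; v ends -33 m/s.
7–12 s: v starts -33 m/s; Δx = -33·5 + ½·8·5² = -65 m; v ends 7 m/s.
x(12) = 9 + Σ Δx = -158 m.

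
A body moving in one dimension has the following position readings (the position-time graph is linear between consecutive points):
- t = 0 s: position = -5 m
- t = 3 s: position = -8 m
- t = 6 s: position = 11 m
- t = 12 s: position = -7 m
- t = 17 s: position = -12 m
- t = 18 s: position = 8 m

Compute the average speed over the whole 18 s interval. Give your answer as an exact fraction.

Average speed = (total path length)/(elapsed time); on a piecewise-linear x-t graph the path length is Σ|Δx|.
0–3 s: |Δx| = |-8 − -5| = 3 m
3–6 s: |Δx| = |11 − -8| = 19 m
6–12 s: |Δx| = |-7 − 11| = 18 m
12–17 s: |Δx| = |-12 − -7| = 5 m
17–18 s: |Δx| = |8 − -12| = 20 m
Total path = 65 m; average speed = 65/18 = 65/18 m/s.

65/18 m/s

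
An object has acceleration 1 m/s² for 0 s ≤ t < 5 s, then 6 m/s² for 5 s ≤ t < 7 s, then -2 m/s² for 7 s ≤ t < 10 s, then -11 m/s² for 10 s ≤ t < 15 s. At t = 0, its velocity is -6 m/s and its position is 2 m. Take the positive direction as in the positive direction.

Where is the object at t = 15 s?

-94 m

On each constant-a segment, Δv = aΔt and Δx = v₀Δt + ½aΔt²; chain segment to segment.
0–5 s: v starts -6 m/s; Δx = -6·5 + ½·1·5² = -17.5 m; v ends -1 m/s.
5–7 s: v starts -1 m/s; Δx = -1·2 + ½·6·2² = 10 m; v ends 11 m/s.
7–10 s: v starts 11 m/s; Δx = 11·3 + ½·-2·3² = 24 m; v ends 5 m/s.
10–15 s: v starts 5 m/s; Δx = 5·5 + ½·-11·5² = -112.5 m; v ends -50 m/s.
x(15) = 2 + Σ Δx = -94 m.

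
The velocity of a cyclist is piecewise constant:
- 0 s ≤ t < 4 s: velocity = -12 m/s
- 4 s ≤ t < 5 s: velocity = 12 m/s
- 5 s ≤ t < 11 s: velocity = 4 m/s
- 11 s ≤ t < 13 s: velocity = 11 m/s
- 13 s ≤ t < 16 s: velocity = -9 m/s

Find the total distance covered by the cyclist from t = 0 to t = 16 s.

Distance (not displacement) is the total path length: add the absolute areas under v-t.
0–4 s: |-12| × 4 = 48 m
4–5 s: |12| × 1 = 12 m
5–11 s: |4| × 6 = 24 m
11–13 s: |11| × 2 = 22 m
13–16 s: |-9| × 3 = 27 m
Total distance = 133 m

133 m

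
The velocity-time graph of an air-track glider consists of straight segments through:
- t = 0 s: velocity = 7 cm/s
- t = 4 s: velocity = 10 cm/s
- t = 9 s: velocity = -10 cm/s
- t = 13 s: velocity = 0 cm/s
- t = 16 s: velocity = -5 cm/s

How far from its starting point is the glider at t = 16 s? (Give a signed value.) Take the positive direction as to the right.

Net displacement equals the area under the velocity-time graph (areas below the axis count negative).
0–4 s: ½(7 + 10)(4) = 34 cm
4–9 s: ½(10 + -10)(5) = 0 cm
9–13 s: ½(-10 + 0)(4) = -20 cm
13–16 s: ½(0 + -5)(3) = -7.5 cm
Net displacement = 6.5 cm

6.5 cm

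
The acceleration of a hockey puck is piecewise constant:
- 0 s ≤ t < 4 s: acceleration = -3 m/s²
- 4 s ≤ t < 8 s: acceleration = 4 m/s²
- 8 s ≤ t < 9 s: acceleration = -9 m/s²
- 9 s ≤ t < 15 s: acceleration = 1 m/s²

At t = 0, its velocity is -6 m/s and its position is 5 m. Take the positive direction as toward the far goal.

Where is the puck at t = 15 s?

-137.5 m

On each constant-a segment, Δv = aΔt and Δx = v₀Δt + ½aΔt²; chain segment to segment.
0–4 s: v starts -6 m/s; Δx = -6·4 + ½·-3·4² = -48 m; v ends -18 m/s.
4–8 s: v starts -18 m/s; Δx = -18·4 + ½·4·4² = -40 m; v ends -2 m/s.
8–9 s: v starts -2 m/s; Δx = -2·1 + ½·-9·1² = -6.5 m; v ends -11 m/s.
9–15 s: v starts -11 m/s; Δx = -11·6 + ½·1·6² = -48 m; v ends -5 m/s.
x(15) = 5 + Σ Δx = -137.5 m.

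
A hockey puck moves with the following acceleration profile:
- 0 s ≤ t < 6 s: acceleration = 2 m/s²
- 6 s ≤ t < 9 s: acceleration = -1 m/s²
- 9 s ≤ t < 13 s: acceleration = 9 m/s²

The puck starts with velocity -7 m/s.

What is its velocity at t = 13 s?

38 m/s

Δv equals the area under the a-t graph; then v = v₀ + Δv.
0–6 s: 2 × 6 = 12 m/s
6–9 s: -1 × 3 = -3 m/s
9–13 s: 9 × 4 = 36 m/s
Δv = 45 m/s, so v(13) = -7 + (45) = 38 m/s.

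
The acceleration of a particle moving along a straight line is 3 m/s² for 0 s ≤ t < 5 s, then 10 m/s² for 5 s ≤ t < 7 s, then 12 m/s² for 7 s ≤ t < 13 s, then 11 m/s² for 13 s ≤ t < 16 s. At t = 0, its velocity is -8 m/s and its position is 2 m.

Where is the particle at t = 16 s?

On each constant-a segment, Δv = aΔt and Δx = v₀Δt + ½aΔt²; chain segment to segment.
0–5 s: v starts -8 m/s; Δx = -8·5 + ½·3·5² = -2.5 m; v ends 7 m/s.
5–7 s: v starts 7 m/s; Δx = 7·2 + ½·10·2² = 34 m; v ends 27 m/s.
7–13 s: v starts 27 m/s; Δx = 27·6 + ½·12·6² = 378 m; v ends 99 m/s.
13–16 s: v starts 99 m/s; Δx = 99·3 + ½·11·3² = 346.5 m; v ends 132 m/s.
x(16) = 2 + Σ Δx = 758 m.

758 m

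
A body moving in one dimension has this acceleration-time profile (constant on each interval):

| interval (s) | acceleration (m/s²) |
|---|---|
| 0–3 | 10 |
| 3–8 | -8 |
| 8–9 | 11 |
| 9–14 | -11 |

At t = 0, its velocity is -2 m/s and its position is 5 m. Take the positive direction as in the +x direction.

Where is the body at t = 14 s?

On each constant-a segment, Δv = aΔt and Δx = v₀Δt + ½aΔt²; chain segment to segment.
0–3 s: v starts -2 m/s; Δx = -2·3 + ½·10·3² = 39 m; v ends 28 m/s.
3–8 s: v starts 28 m/s; Δx = 28·5 + ½·-8·5² = 40 m; v ends -12 m/s.
8–9 s: v starts -12 m/s; Δx = -12·1 + ½·11·1² = -6.5 m; v ends -1 m/s.
9–14 s: v starts -1 m/s; Δx = -1·5 + ½·-11·5² = -142.5 m; v ends -56 m/s.
x(14) = 5 + Σ Δx = -65 m.

-65 m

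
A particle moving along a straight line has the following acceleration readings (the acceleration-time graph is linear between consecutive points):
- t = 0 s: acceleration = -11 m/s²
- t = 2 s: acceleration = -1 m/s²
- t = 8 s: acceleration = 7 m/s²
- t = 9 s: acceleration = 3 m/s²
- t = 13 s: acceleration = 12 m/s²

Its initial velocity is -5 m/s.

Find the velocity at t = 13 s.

Δv equals the area under the a-t graph; then v = v₀ + Δv.
0–2 s: ½(-11 + -1)(2) = -12 m/s
2–8 s: ½(-1 + 7)(6) = 18 m/s
8–9 s: ½(7 + 3)(1) = 5 m/s
9–13 s: ½(3 + 12)(4) = 30 m/s
Δv = 41 m/s, so v(13) = -5 + (41) = 36 m/s.

36 m/s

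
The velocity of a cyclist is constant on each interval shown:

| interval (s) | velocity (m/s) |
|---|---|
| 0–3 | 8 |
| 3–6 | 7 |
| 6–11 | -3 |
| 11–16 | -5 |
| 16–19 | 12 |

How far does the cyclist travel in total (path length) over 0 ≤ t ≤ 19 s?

121 m

Total distance travelled is ∫|v| dt — sum the magnitudes of each area piece.
0–3 s: |8| × 3 = 24 m
3–6 s: |7| × 3 = 21 m
6–11 s: |-3| × 5 = 15 m
11–16 s: |-5| × 5 = 25 m
16–19 s: |12| × 3 = 36 m
Total distance = 121 m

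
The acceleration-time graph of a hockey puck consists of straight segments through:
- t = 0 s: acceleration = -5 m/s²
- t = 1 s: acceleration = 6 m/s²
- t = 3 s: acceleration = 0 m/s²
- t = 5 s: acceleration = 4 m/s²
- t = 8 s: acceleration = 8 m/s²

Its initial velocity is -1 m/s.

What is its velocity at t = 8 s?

Δv equals the area under the a-t graph; then v = v₀ + Δv.
0–1 s: ½(-5 + 6)(1) = 0.5 m/s
1–3 s: ½(6 + 0)(2) = 6 m/s
3–5 s: ½(0 + 4)(2) = 4 m/s
5–8 s: ½(4 + 8)(3) = 18 m/s
Δv = 28.5 m/s, so v(8) = -1 + (28.5) = 27.5 m/s.

27.5 m/s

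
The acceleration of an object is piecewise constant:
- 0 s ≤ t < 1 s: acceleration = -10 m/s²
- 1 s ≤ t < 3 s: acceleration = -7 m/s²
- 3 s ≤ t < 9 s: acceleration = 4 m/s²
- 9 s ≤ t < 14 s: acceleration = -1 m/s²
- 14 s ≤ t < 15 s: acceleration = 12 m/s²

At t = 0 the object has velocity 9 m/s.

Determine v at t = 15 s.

16 m/s

Δv equals the area under the a-t graph; then v = v₀ + Δv.
0–1 s: -10 × 1 = -10 m/s
1–3 s: -7 × 2 = -14 m/s
3–9 s: 4 × 6 = 24 m/s
9–14 s: -1 × 5 = -5 m/s
14–15 s: 12 × 1 = 12 m/s
Δv = 7 m/s, so v(15) = 9 + (7) = 16 m/s.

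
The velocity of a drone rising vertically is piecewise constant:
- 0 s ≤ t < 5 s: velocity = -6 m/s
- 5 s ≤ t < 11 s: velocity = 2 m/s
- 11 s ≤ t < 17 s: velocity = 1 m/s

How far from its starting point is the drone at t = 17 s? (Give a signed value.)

-12 m

Displacement is the signed area under the v-t curve.
0–5 s: -6 × 5 = -30 m
5–11 s: 2 × 6 = 12 m
11–17 s: 1 × 6 = 6 m
Net displacement = -12 m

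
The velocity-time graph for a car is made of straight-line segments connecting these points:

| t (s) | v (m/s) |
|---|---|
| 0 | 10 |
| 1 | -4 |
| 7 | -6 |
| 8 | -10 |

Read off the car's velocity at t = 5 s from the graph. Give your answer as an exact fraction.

On 1–7 s the graph is linear from -4 to -6 m/s: v(5) = -4 + (-6 − -4)·(5 − 1)/(7 − 1) = -16/3 m/s.

-16/3 m/s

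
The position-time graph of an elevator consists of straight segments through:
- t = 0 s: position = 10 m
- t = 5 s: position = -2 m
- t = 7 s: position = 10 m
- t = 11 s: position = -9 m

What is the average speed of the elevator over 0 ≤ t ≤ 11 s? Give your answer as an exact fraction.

43/11 m/s

Average speed = (total path length)/(elapsed time); on a piecewise-linear x-t graph the path length is Σ|Δx|.
0–5 s: |Δx| = |-2 − 10| = 12 m
5–7 s: |Δx| = |10 − -2| = 12 m
7–11 s: |Δx| = |-9 − 10| = 19 m
Total path = 43 m; average speed = 43/11 = 43/11 m/s.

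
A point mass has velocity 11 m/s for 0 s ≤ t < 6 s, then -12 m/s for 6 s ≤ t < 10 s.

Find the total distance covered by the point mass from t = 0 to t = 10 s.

Distance (not displacement) is the total path length: add the absolute areas under v-t.
0–6 s: |11| × 6 = 66 m
6–10 s: |-12| × 4 = 48 m
Total distance = 114 m

114 m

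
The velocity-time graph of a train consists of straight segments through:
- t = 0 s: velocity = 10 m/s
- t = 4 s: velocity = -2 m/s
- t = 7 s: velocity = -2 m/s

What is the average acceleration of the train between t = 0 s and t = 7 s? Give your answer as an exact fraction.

Average acceleration = Δv/Δt = (-2 − 10)/(7 − 0) = -12/7 m/s².

-12/7 m/s²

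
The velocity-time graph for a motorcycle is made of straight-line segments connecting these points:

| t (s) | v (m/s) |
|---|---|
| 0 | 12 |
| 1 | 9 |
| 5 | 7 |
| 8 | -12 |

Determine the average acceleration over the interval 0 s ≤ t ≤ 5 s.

-1 m/s²

Average acceleration = Δv/Δt = (7 − 12)/(5 − 0) = -1 m/s².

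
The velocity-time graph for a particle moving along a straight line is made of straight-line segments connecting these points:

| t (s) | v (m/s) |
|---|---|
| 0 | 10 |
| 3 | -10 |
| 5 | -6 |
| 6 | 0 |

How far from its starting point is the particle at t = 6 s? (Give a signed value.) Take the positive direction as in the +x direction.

-19 m

Displacement is the signed area under the v-t curve.
0–3 s: ½(10 + -10)(3) = 0 m
3–5 s: ½(-10 + -6)(2) = -16 m
5–6 s: ½(-6 + 0)(1) = -3 m
Net displacement = -19 m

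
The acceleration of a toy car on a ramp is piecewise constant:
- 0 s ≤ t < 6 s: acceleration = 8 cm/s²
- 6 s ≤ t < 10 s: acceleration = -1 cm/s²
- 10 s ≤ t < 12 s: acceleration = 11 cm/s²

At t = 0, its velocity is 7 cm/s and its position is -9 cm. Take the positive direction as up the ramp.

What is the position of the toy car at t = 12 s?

On each constant-a segment, Δv = aΔt and Δx = v₀Δt + ½aΔt²; chain segment to segment.
0–6 s: v starts 7 cm/s; Δx = 7·6 + ½·8·6² = 186 cm; v ends 55 cm/s.
6–10 s: v starts 55 cm/s; Δx = 55·4 + ½·-1·4² = 212 cm; v ends 51 cm/s.
10–12 s: v starts 51 cm/s; Δx = 51·2 + ½·11·2² = 124 cm; v ends 73 cm/s.
x(12) = -9 + Σ Δx = 513 cm.

513 cm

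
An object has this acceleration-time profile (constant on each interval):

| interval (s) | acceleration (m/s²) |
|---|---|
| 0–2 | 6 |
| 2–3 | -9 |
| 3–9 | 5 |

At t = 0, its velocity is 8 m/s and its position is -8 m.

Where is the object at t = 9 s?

On each constant-a segment, Δv = aΔt and Δx = v₀Δt + ½aΔt²; chain segment to segment.
0–2 s: v starts 8 m/s; Δx = 8·2 + ½·6·2² = 28 m; v ends 20 m/s.
2–3 s: v starts 20 m/s; Δx = 20·1 + ½·-9·1² = 15.5 m; v ends 11 m/s.
3–9 s: v starts 11 m/s; Δx = 11·6 + ½·5·6² = 156 m; v ends 41 m/s.
x(9) = -8 + Σ Δx = 191.5 m.

191.5 m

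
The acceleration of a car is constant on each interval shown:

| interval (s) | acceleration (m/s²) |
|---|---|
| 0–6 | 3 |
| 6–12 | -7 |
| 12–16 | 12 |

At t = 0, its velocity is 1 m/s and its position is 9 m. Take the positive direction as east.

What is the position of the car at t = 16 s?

61 m

On each constant-a segment, Δv = aΔt and Δx = v₀Δt + ½aΔt²; chain segment to segment.
0–6 s: v starts 1 m/s; Δx = 1·6 + ½·3·6² = 60 m; v ends 19 m/s.
6–12 s: v starts 19 m/s; Δx = 19·6 + ½·-7·6² = -12 m; v ends -23 m/s.
12–16 s: v starts -23 m/s; Δx = -23·4 + ½·12·4² = 4 m; v ends 25 m/s.
x(16) = 9 + Σ Δx = 61 m.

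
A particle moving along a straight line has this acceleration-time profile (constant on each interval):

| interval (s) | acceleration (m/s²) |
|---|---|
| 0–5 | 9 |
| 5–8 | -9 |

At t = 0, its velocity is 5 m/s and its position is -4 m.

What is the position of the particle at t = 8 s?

243 m

On each constant-a segment, Δv = aΔt and Δx = v₀Δt + ½aΔt²; chain segment to segment.
0–5 s: v starts 5 m/s; Δx = 5·5 + ½·9·5² = 137.5 m; v ends 50 m/s.
5–8 s: v starts 50 m/s; Δx = 50·3 + ½·-9·3² = 109.5 m; v ends 23 m/s.
x(8) = -4 + Σ Δx = 243 m.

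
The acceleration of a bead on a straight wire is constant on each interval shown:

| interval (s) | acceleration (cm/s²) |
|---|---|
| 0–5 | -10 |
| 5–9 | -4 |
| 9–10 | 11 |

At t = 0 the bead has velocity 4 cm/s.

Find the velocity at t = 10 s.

-51 cm/s

Δv equals the area under the a-t graph; then v = v₀ + Δv.
0–5 s: -10 × 5 = -50 cm/s
5–9 s: -4 × 4 = -16 cm/s
9–10 s: 11 × 1 = 11 cm/s
Δv = -55 cm/s, so v(10) = 4 + (-55) = -51 cm/s.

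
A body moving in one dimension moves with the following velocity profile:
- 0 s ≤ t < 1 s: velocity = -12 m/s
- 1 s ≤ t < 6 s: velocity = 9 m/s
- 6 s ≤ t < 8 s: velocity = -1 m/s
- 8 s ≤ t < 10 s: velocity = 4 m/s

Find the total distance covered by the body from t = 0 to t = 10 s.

67 m

Distance (not displacement) is the total path length: add the absolute areas under v-t.
0–1 s: |-12| × 1 = 12 m
1–6 s: |9| × 5 = 45 m
6–8 s: |-1| × 2 = 2 m
8–10 s: |4| × 2 = 8 m
Total distance = 67 m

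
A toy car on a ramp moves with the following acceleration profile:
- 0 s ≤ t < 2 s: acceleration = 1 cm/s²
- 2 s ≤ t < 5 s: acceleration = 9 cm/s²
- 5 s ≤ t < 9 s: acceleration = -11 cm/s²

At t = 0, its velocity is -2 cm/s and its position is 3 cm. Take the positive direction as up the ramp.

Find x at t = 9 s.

On each constant-a segment, Δv = aΔt and Δx = v₀Δt + ½aΔt²; chain segment to segment.
0–2 s: v starts -2 cm/s; Δx = -2·2 + ½·1·2² = -2 cm; v ends 0 cm/s.
2–5 s: v starts 0 cm/s; Δx = 0·3 + ½·9·3² = 40.5 cm; v ends 27 cm/s.
5–9 s: v starts 27 cm/s; Δx = 27·4 + ½·-11·4² = 20 cm; v ends -17 cm/s.
x(9) = 3 + Σ Δx = 61.5 cm.

61.5 cm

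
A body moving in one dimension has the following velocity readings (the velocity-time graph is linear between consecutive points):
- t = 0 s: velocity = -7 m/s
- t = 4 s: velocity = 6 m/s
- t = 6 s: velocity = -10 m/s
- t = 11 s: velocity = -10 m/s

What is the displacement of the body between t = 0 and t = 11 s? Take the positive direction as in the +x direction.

Net displacement equals the area under the velocity-time graph (areas below the axis count negative).
0–4 s: ½(-7 + 6)(4) = -2 m
4–6 s: ½(6 + -10)(2) = -4 m
6–11 s: -10 × 5 = -50 m
Net displacement = -56 m

-56 m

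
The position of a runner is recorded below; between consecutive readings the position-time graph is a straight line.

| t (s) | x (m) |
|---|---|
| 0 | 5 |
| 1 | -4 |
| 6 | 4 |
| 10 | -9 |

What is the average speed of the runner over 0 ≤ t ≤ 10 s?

Average speed = (total path length)/(elapsed time); on a piecewise-linear x-t graph the path length is Σ|Δx|.
0–1 s: |Δx| = |-4 − 5| = 9 m
1–6 s: |Δx| = |4 − -4| = 8 m
6–10 s: |Δx| = |-9 − 4| = 13 m
Total path = 30 m; average speed = 30/10 = 3 m/s.

3 m/s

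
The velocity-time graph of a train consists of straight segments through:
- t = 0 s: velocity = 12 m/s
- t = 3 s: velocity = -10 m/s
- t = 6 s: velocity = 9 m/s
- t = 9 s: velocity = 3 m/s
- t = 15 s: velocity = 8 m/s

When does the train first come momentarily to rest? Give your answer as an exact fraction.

v changes sign on 0–3 s (from 12 to -10); the graph is linear there, so v = 0 at t = 0 + (-12)·(3 − 0)/(-10 − 12) = 18/11 s.

t = 18/11 s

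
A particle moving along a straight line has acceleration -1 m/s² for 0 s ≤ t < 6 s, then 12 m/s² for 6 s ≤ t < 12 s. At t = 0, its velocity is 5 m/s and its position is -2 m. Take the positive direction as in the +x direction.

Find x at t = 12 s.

220 m

On each constant-a segment, Δv = aΔt and Δx = v₀Δt + ½aΔt²; chain segment to segment.
0–6 s: v starts 5 m/s; Δx = 5·6 + ½·-1·6² = 12 m; v ends -1 m/s.
6–12 s: v starts -1 m/s; Δx = -1·6 + ½·12·6² = 210 m; v ends 71 m/s.
x(12) = -2 + Σ Δx = 220 m.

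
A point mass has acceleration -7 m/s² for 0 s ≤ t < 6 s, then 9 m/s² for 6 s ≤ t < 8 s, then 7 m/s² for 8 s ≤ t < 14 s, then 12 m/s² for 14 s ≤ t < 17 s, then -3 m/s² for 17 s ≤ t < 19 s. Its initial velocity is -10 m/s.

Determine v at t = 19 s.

38 m/s

Δv equals the area under the a-t graph; then v = v₀ + Δv.
0–6 s: -7 × 6 = -42 m/s
6–8 s: 9 × 2 = 18 m/s
8–14 s: 7 × 6 = 42 m/s
14–17 s: 12 × 3 = 36 m/s
17–19 s: -3 × 2 = -6 m/s
Δv = 48 m/s, so v(19) = -10 + (48) = 38 m/s.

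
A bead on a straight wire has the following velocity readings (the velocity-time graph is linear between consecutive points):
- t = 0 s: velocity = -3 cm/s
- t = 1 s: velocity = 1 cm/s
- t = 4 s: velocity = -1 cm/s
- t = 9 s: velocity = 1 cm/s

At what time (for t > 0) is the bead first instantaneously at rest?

v changes sign on 0–1 s (from -3 to 1); the graph is linear there, so v = 0 at t = 0 + (3)·(1 − 0)/(1 − -3) = 0.75 s.

t = 0.75 s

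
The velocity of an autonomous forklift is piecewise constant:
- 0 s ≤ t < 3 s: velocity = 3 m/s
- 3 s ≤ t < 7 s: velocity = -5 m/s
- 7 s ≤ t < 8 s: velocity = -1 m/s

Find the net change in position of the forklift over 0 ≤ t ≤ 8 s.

-12 m

Net displacement equals the area under the velocity-time graph (areas below the axis count negative).
0–3 s: 3 × 3 = 9 m
3–7 s: -5 × 4 = -20 m
7–8 s: -1 × 1 = -1 m
Net displacement = -12 m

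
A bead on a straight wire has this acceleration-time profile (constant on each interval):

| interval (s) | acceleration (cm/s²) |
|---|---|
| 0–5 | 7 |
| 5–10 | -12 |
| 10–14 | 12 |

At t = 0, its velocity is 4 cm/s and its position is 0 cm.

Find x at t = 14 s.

On each constant-a segment, Δv = aΔt and Δx = v₀Δt + ½aΔt²; chain segment to segment.
0–5 s: v starts 4 cm/s; Δx = 4·5 + ½·7·5² = 107.5 cm; v ends 39 cm/s.
5–10 s: v starts 39 cm/s; Δx = 39·5 + ½·-12·5² = 45 cm; v ends -21 cm/s.
10–14 s: v starts -21 cm/s; Δx = -21·4 + ½·12·4² = 12 cm; v ends 27 cm/s.
x(14) = 0 + Σ Δx = 164.5 cm.

164.5 cm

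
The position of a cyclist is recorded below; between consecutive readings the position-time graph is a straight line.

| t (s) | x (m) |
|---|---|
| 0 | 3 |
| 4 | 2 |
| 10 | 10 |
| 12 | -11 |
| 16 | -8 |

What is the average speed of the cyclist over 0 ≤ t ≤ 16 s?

2.0625 m/s

Average speed = (total path length)/(elapsed time); on a piecewise-linear x-t graph the path length is Σ|Δx|.
0–4 s: |Δx| = |2 − 3| = 1 m
4–10 s: |Δx| = |10 − 2| = 8 m
10–12 s: |Δx| = |-11 − 10| = 21 m
12–16 s: |Δx| = |-8 − -11| = 3 m
Total path = 33 m; average speed = 33/16 = 2.0625 m/s.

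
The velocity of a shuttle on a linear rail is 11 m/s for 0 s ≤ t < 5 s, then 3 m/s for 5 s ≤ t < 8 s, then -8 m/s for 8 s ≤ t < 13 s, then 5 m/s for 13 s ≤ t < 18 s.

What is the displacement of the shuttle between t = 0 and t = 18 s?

49 m

Displacement is the signed area under the v-t curve.
0–5 s: 11 × 5 = 55 m
5–8 s: 3 × 3 = 9 m
8–13 s: -8 × 5 = -40 m
13–18 s: 5 × 5 = 25 m
Net displacement = 49 m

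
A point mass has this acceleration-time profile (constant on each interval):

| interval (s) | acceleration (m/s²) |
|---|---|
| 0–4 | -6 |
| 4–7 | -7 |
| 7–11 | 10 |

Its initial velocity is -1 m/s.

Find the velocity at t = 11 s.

-6 m/s

Δv equals the area under the a-t graph; then v = v₀ + Δv.
0–4 s: -6 × 4 = -24 m/s
4–7 s: -7 × 3 = -21 m/s
7–11 s: 10 × 4 = 40 m/s
Δv = -5 m/s, so v(11) = -1 + (-5) = -6 m/s.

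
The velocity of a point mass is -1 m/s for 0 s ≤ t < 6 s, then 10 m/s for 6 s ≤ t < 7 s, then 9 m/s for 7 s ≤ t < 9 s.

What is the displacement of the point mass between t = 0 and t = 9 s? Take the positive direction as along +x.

Displacement is the signed area under the v-t curve.
0–6 s: -1 × 6 = -6 m
6–7 s: 10 × 1 = 10 m
7–9 s: 9 × 2 = 18 m
Net displacement = 22 m

22 m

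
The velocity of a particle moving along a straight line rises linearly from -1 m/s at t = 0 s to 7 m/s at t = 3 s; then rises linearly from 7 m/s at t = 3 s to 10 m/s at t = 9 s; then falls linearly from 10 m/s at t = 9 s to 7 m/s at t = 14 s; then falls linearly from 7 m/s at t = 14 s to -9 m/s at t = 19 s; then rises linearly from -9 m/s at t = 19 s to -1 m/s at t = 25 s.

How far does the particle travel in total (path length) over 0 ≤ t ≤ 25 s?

Distance (not displacement) is the total path length: add the absolute areas under v-t.
0–3 s: v = 0 at t = 0.375 s; triangle areas 0.1875 + 9.1875 = 9.375 m
3–9 s: |½(7 + 10)(6)| = 51 m
9–14 s: |½(10 + 7)(5)| = 42.5 m
14–19 s: v = 0 at t = 16.1875 s; triangle areas 7.65625 + 12.65625 = 20.3125 m
19–25 s: |½(-9 + -1)(6)| = 30 m
Total distance = 153.1875 m

153.1875 m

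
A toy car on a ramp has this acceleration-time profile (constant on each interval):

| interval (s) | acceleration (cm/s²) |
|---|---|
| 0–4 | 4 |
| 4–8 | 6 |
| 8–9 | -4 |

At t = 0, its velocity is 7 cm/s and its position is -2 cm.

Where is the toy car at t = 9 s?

243 cm

On each constant-a segment, Δv = aΔt and Δx = v₀Δt + ½aΔt²; chain segment to segment.
0–4 s: v starts 7 cm/s; Δx = 7·4 + ½·4·4² = 60 cm; v ends 23 cm/s.
4–8 s: v starts 23 cm/s; Δx = 23·4 + ½·6·4² = 140 cm; v ends 47 cm/s.
8–9 s: v starts 47 cm/s; Δx = 47·1 + ½·-4·1² = 45 cm; v ends 43 cm/s.
x(9) = -2 + Σ Δx = 243 cm.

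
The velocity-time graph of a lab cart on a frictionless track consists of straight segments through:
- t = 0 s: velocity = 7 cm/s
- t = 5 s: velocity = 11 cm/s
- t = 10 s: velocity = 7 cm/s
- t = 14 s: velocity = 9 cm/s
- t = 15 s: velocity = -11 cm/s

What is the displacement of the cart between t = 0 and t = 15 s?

121 cm

Displacement is the signed area under the v-t curve.
0–5 s: ½(7 + 11)(5) = 45 cm
5–10 s: ½(11 + 7)(5) = 45 cm
10–14 s: ½(7 + 9)(4) = 32 cm
14–15 s: ½(9 + -11)(1) = -1 cm
Net displacement = 121 cm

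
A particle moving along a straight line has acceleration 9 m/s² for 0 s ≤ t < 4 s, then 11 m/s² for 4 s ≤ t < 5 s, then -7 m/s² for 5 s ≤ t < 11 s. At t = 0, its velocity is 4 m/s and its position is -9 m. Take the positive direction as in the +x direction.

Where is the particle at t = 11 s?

304.5 m

On each constant-a segment, Δv = aΔt and Δx = v₀Δt + ½aΔt²; chain segment to segment.
0–4 s: v starts 4 m/s; Δx = 4·4 + ½·9·4² = 88 m; v ends 40 m/s.
4–5 s: v starts 40 m/s; Δx = 40·1 + ½·11·1² = 45.5 m; v ends 51 m/s.
5–11 s: v starts 51 m/s; Δx = 51·6 + ½·-7·6² = 180 m; v ends 9 m/s.
x(11) = -9 + Σ Δx = 304.5 m.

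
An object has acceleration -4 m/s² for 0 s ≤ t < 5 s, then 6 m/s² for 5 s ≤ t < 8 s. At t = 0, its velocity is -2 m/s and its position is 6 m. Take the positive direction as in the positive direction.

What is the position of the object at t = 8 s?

On each constant-a segment, Δv = aΔt and Δx = v₀Δt + ½aΔt²; chain segment to segment.
0–5 s: v starts -2 m/s; Δx = -2·5 + ½·-4·5² = -60 m; v ends -22 m/s.
5–8 s: v starts -22 m/s; Δx = -22·3 + ½·6·3² = -39 m; v ends -4 m/s.
x(8) = 6 + Σ Δx = -93 m.

-93 m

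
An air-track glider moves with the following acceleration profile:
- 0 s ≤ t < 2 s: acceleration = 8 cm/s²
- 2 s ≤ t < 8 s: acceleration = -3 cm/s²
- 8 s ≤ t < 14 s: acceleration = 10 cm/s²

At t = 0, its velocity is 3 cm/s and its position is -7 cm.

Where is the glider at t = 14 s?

261 cm

On each constant-a segment, Δv = aΔt and Δx = v₀Δt + ½aΔt²; chain segment to segment.
0–2 s: v starts 3 cm/s; Δx = 3·2 + ½·8·2² = 22 cm; v ends 19 cm/s.
2–8 s: v starts 19 cm/s; Δx = 19·6 + ½·-3·6² = 60 cm; v ends 1 cm/s.
8–14 s: v starts 1 cm/s; Δx = 1·6 + ½·10·6² = 186 cm; v ends 61 cm/s.
x(14) = -7 + Σ Δx = 261 cm.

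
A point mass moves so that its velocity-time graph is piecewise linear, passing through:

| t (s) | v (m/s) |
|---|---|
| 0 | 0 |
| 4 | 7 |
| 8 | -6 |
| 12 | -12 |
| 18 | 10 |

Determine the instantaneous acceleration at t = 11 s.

Acceleration is the slope of the v-t graph on 8–12 s: (-12 − -6)/(12 − 8) = -1.5 m/s².

-1.5 m/s²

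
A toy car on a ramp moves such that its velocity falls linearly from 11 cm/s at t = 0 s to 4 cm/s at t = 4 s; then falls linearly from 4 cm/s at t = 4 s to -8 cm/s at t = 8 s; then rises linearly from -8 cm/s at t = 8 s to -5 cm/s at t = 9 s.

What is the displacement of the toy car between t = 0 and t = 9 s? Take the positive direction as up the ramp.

Net displacement equals the area under the velocity-time graph (areas below the axis count negative).
0–4 s: ½(11 + 4)(4) = 30 cm
4–8 s: ½(4 + -8)(4) = -8 cm
8–9 s: ½(-8 + -5)(1) = -6.5 cm
Net displacement = 15.5 cm

15.5 cm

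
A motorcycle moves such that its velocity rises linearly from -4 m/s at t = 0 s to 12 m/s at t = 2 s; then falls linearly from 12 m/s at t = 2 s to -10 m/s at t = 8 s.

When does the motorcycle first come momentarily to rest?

v changes sign on 0–2 s (from -4 to 12); the graph is linear there, so v = 0 at t = 0 + (4)·(2 − 0)/(12 − -4) = 0.5 s.

t = 0.5 s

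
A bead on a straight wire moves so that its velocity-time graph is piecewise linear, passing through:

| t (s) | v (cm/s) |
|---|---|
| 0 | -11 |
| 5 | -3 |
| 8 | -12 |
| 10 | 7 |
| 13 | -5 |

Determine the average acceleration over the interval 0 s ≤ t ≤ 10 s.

Average acceleration = Δv/Δt = (7 − -11)/(10 − 0) = 1.8 cm/s².

1.8 cm/s²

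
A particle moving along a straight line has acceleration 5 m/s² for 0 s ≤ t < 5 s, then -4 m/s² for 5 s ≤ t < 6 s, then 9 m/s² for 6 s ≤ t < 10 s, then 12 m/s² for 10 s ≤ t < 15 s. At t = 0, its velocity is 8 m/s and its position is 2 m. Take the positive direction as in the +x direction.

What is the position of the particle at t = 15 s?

798.5 m

On each constant-a segment, Δv = aΔt and Δx = v₀Δt + ½aΔt²; chain segment to segment.
0–5 s: v starts 8 m/s; Δx = 8·5 + ½·5·5² = 102.5 m; v ends 33 m/s.
5–6 s: v starts 33 m/s; Δx = 33·1 + ½·-4·1² = 31 m; v ends 29 m/s.
6–10 s: v starts 29 m/s; Δx = 29·4 + ½·9·4² = 188 m; v ends 65 m/s.
10–15 s: v starts 65 m/s; Δx = 65·5 + ½·12·5² = 475 m; v ends 125 m/s.
x(15) = 2 + Σ Δx = 798.5 m.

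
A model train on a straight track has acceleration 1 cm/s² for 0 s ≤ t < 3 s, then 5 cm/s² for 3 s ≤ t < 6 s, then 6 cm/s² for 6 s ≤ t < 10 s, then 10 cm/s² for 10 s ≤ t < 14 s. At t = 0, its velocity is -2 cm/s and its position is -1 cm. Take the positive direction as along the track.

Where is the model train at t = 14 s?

On each constant-a segment, Δv = aΔt and Δx = v₀Δt + ½aΔt²; chain segment to segment.
0–3 s: v starts -2 cm/s; Δx = -2·3 + ½·1·3² = -1.5 cm; v ends 1 cm/s.
3–6 s: v starts 1 cm/s; Δx = 1·3 + ½·5·3² = 25.5 cm; v ends 16 cm/s.
6–10 s: v starts 16 cm/s; Δx = 16·4 + ½·6·4² = 112 cm; v ends 40 cm/s.
10–14 s: v starts 40 cm/s; Δx = 40·4 + ½·10·4² = 240 cm; v ends 80 cm/s.
x(14) = -1 + Σ Δx = 375 cm.

375 cm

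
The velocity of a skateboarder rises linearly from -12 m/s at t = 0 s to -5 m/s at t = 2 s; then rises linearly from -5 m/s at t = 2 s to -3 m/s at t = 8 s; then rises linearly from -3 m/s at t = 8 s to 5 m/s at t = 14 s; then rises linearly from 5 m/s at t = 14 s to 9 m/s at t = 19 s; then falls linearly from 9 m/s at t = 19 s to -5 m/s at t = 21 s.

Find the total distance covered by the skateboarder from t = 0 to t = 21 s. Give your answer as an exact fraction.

Distance (not displacement) is the total path length: add the absolute areas under v-t.
0–2 s: |½(-12 + -5)(2)| = 17 m
2–8 s: |½(-5 + -3)(6)| = 24 m
8–14 s: v = 0 at t = 10.25 s; triangle areas 3.375 + 9.375 = 12.75 m
14–19 s: |½(5 + 9)(5)| = 35 m
19–21 s: v = 0 at t = 142/7 s; triangle areas 81/14 + 25/14 = 53/7 m
Total distance = 2697/28 m

2697/28 m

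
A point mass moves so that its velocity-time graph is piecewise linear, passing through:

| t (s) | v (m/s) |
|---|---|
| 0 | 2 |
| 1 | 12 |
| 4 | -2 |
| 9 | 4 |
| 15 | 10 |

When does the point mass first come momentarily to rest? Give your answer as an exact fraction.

t = 25/7 s

v changes sign on 1–4 s (from 12 to -2); the graph is linear there, so v = 0 at t = 1 + (-12)·(4 − 1)/(-2 − 12) = 25/7 s.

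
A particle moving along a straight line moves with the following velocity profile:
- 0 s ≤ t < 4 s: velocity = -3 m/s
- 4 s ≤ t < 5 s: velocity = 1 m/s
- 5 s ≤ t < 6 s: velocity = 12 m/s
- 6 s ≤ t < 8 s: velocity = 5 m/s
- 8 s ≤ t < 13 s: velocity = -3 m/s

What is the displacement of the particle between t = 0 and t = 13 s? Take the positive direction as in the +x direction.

Displacement is the signed area under the v-t curve.
0–4 s: -3 × 4 = -12 m
4–5 s: 1 × 1 = 1 m
5–6 s: 12 × 1 = 12 m
6–8 s: 5 × 2 = 10 m
8–13 s: -3 × 5 = -15 m
Net displacement = -4 m

-4 m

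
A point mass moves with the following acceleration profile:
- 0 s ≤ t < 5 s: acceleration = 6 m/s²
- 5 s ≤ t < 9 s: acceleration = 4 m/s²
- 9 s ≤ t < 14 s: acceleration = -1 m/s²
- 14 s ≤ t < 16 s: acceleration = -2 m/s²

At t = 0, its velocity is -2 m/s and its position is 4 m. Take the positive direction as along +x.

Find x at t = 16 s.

On each constant-a segment, Δv = aΔt and Δx = v₀Δt + ½aΔt²; chain segment to segment.
0–5 s: v starts -2 m/s; Δx = -2·5 + ½·6·5² = 65 m; v ends 28 m/s.
5–9 s: v starts 28 m/s; Δx = 28·4 + ½·4·4² = 144 m; v ends 44 m/s.
9–14 s: v starts 44 m/s; Δx = 44·5 + ½·-1·5² = 207.5 m; v ends 39 m/s.
14–16 s: v starts 39 m/s; Δx = 39·2 + ½·-2·2² = 74 m; v ends 35 m/s.
x(16) = 4 + Σ Δx = 494.5 m.

494.5 m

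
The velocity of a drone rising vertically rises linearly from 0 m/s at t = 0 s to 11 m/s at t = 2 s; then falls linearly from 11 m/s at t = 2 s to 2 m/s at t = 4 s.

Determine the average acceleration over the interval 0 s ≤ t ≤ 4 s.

0.5 m/s²

Average acceleration = Δv/Δt = (2 − 0)/(4 − 0) = 0.5 m/s².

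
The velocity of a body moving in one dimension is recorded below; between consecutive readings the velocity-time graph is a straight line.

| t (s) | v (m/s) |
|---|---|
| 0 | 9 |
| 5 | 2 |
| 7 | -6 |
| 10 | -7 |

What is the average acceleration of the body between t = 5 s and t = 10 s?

Average acceleration = Δv/Δt = (-7 − 2)/(10 − 5) = -1.8 m/s².

-1.8 m/s²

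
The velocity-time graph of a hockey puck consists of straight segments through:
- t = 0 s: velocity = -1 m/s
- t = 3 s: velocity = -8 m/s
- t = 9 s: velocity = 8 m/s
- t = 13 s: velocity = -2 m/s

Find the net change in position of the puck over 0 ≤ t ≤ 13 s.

-1.5 m

Displacement is the signed area under the v-t curve.
0–3 s: ½(-1 + -8)(3) = -13.5 m
3–9 s: ½(-8 + 8)(6) = 0 m
9–13 s: ½(8 + -2)(4) = 12 m
Net displacement = -1.5 m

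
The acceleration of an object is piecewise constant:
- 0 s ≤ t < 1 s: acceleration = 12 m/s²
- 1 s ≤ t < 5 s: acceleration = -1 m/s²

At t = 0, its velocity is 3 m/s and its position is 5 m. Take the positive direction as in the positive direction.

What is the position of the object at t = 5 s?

On each constant-a segment, Δv = aΔt and Δx = v₀Δt + ½aΔt²; chain segment to segment.
0–1 s: v starts 3 m/s; Δx = 3·1 + ½·12·1² = 9 m; v ends 15 m/s.
1–5 s: v starts 15 m/s; Δx = 15·4 + ½·-1·4² = 52 m; v ends 11 m/s.
x(5) = 5 + Σ Δx = 66 m.

66 m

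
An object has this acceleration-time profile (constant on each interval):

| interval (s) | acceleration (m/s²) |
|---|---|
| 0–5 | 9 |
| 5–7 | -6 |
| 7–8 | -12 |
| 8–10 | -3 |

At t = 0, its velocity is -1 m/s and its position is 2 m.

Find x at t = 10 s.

On each constant-a segment, Δv = aΔt and Δx = v₀Δt + ½aΔt²; chain segment to segment.
0–5 s: v starts -1 m/s; Δx = -1·5 + ½·9·5² = 107.5 m; v ends 44 m/s.
5–7 s: v starts 44 m/s; Δx = 44·2 + ½·-6·2² = 76 m; v ends 32 m/s.
7–8 s: v starts 32 m/s; Δx = 32·1 + ½·-12·1² = 26 m; v ends 20 m/s.
8–10 s: v starts 20 m/s; Δx = 20·2 + ½·-3·2² = 34 m; v ends 14 m/s.
x(10) = 2 + Σ Δx = 245.5 m.

245.5 m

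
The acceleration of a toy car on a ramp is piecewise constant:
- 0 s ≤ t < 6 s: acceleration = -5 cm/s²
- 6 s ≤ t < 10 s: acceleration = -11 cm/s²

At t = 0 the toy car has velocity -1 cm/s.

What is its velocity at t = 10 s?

Δv equals the area under the a-t graph; then v = v₀ + Δv.
0–6 s: -5 × 6 = -30 cm/s
6–10 s: -11 × 4 = -44 cm/s
Δv = -74 cm/s, so v(10) = -1 + (-74) = -75 cm/s.

-75 cm/s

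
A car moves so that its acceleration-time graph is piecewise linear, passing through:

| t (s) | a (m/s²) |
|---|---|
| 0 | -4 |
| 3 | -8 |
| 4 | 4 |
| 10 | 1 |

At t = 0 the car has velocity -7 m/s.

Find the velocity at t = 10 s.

Δv equals the area under the a-t graph; then v = v₀ + Δv.
0–3 s: ½(-4 + -8)(3) = -18 m/s
3–4 s: ½(-8 + 4)(1) = -2 m/s
4–10 s: ½(4 + 1)(6) = 15 m/s
Δv = -5 m/s, so v(10) = -7 + (-5) = -12 m/s.

-12 m/s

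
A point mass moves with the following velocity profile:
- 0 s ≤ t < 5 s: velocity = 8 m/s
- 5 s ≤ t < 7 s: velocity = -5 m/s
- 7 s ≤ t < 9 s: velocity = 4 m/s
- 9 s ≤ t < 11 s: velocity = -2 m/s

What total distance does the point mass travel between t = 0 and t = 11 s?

Total distance travelled is ∫|v| dt — sum the magnitudes of each area piece.
0–5 s: |8| × 5 = 40 m
5–7 s: |-5| × 2 = 10 m
7–9 s: |4| × 2 = 8 m
9–11 s: |-2| × 2 = 4 m
Total distance = 62 m

62 m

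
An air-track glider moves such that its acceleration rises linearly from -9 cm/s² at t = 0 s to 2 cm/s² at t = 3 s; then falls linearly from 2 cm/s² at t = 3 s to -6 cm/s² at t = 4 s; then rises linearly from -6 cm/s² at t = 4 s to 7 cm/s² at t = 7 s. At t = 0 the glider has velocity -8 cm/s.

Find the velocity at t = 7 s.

Δv equals the area under the a-t graph; then v = v₀ + Δv.
0–3 s: ½(-9 + 2)(3) = -10.5 cm/s
3–4 s: ½(2 + -6)(1) = -2 cm/s
4–7 s: ½(-6 + 7)(3) = 1.5 cm/s
Δv = -11 cm/s, so v(7) = -8 + (-11) = -19 cm/s.

-19 cm/s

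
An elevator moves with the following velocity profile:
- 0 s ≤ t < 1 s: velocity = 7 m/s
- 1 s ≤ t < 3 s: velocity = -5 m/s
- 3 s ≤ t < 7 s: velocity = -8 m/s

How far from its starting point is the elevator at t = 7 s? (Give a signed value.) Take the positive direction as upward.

Displacement is the signed area under the v-t curve.
0–1 s: 7 × 1 = 7 m
1–3 s: -5 × 2 = -10 m
3–7 s: -8 × 4 = -32 m
Net displacement = -35 m

-35 m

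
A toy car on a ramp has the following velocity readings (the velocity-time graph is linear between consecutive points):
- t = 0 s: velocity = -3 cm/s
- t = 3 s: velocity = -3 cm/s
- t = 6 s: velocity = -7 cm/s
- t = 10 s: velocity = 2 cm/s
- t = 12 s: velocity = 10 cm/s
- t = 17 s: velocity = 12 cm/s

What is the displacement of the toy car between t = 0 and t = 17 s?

Net displacement equals the area under the velocity-time graph (areas below the axis count negative).
0–3 s: -3 × 3 = -9 cm
3–6 s: ½(-3 + -7)(3) = -15 cm
6–10 s: ½(-7 + 2)(4) = -10 cm
10–12 s: ½(2 + 10)(2) = 12 cm
12–17 s: ½(10 + 12)(5) = 55 cm
Net displacement = 33 cm

33 cm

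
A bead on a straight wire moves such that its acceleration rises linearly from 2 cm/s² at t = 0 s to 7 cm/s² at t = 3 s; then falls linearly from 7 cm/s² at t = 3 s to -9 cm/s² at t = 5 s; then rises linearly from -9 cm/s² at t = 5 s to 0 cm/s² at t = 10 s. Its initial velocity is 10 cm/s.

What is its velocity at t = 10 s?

Δv equals the area under the a-t graph; then v = v₀ + Δv.
0–3 s: ½(2 + 7)(3) = 13.5 cm/s
3–5 s: ½(7 + -9)(2) = -2 cm/s
5–10 s: ½(-9 + 0)(5) = -22.5 cm/s
Δv = -11 cm/s, so v(10) = 10 + (-11) = -1 cm/s.

-1 cm/s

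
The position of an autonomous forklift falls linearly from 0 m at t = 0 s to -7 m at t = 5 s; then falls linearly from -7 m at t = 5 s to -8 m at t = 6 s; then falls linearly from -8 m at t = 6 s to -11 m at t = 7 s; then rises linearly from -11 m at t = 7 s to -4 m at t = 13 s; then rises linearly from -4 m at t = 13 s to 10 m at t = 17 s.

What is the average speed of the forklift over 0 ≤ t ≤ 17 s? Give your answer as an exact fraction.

32/17 m/s

Average speed = (total path length)/(elapsed time); on a piecewise-linear x-t graph the path length is Σ|Δx|.
0–5 s: |Δx| = |-7 − 0| = 7 m
5–6 s: |Δx| = |-8 − -7| = 1 m
6–7 s: |Δx| = |-11 − -8| = 3 m
7–13 s: |Δx| = |-4 − -11| = 7 m
13–17 s: |Δx| = |10 − -4| = 14 m
Total path = 32 m; average speed = 32/17 = 32/17 m/s.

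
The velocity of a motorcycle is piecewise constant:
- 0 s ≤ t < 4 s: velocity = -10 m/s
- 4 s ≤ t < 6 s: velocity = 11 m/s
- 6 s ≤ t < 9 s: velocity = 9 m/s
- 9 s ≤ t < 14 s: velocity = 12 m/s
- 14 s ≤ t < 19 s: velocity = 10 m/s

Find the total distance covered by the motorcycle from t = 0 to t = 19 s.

Total distance travelled is ∫|v| dt — sum the magnitudes of each area piece.
0–4 s: |-10| × 4 = 40 m
4–6 s: |11| × 2 = 22 m
6–9 s: |9| × 3 = 27 m
9–14 s: |12| × 5 = 60 m
14–19 s: |10| × 5 = 50 m
Total distance = 199 m

199 m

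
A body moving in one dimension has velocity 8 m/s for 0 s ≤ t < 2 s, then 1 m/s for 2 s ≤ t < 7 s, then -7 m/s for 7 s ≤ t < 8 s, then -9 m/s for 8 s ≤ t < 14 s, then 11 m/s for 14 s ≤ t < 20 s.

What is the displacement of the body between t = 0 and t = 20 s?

26 m

Net displacement equals the area under the velocity-time graph (areas below the axis count negative).
0–2 s: 8 × 2 = 16 m
2–7 s: 1 × 5 = 5 m
7–8 s: -7 × 1 = -7 m
8–14 s: -9 × 6 = -54 m
14–20 s: 11 × 6 = 66 m
Net displacement = 26 m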